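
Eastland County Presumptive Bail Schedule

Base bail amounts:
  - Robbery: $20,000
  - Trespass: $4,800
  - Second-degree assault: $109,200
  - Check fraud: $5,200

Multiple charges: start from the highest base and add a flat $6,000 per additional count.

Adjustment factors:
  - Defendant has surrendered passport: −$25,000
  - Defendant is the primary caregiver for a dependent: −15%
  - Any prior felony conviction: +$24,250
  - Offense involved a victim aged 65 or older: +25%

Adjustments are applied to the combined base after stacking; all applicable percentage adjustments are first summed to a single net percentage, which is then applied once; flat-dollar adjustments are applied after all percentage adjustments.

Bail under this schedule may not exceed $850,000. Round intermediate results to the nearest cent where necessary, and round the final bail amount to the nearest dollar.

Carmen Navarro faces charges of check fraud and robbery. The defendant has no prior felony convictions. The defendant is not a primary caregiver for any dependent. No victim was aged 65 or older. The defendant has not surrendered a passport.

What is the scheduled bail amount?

$26,000

Base amounts from the schedule: check fraud $5,200; robbery $20,000.
Stacking rule: highest base plus $6,000 per additional charge. Highest is robbery at $20,000; 1 additional charge → +$6,000. Combined base = $26,000.
No adjustment factors apply to this defendant.
$26,000 is within the $850,000 maximum.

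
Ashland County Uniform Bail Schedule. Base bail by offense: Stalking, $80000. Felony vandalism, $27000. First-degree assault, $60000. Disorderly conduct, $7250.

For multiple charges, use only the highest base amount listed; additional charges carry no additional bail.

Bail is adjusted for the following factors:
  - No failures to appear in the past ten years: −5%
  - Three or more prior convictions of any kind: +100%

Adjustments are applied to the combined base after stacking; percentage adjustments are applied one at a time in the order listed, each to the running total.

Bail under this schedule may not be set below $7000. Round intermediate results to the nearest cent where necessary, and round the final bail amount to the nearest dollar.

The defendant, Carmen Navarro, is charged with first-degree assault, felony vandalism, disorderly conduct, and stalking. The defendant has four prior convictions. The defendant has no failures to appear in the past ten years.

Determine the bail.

Base amounts from the schedule: first-degree assault $60000; felony vandalism $27000; disorderly conduct $7250; stalking $80000.
Stacking rule: use the highest base only. Highest is stalking at $80000. Combined base = $80000.
No failures to appear in the past ten years (−5%): $80000 × 0.95 = $76000.
Three or more prior convictions of any kind (+100%): $76000 × 2 = $152000.
$152000 is at or above the $7000 minimum.

$152000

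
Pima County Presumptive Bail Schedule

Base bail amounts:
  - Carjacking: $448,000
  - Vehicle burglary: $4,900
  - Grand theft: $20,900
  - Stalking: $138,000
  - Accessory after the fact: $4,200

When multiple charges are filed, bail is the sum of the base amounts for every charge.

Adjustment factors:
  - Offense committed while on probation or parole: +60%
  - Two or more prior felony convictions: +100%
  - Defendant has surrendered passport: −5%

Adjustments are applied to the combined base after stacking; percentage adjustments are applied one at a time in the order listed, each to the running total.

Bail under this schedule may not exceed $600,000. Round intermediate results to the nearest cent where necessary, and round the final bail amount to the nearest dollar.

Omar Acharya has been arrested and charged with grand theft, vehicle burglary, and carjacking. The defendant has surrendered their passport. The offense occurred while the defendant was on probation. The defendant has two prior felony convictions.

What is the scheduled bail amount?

Base amounts from the schedule: grand theft $20,900; vehicle burglary $4,900; carjacking $448,000.
Stacking rule: sum of all bases. $20,900 + $4,900 + $448,000 = $473,800.
Offense committed while on probation or parole (+60%): $473,800 × 1.6 = $758,080.
Two or more prior felony convictions (+100%): $758,080 × 2 = $1,516,160.
Defendant has surrendered passport (−5%): $1,516,160 × 0.95 = $1,440,352.
Result $1,440,352 exceeds the maximum of $600,000; bail is capped at $600,000.

$600,000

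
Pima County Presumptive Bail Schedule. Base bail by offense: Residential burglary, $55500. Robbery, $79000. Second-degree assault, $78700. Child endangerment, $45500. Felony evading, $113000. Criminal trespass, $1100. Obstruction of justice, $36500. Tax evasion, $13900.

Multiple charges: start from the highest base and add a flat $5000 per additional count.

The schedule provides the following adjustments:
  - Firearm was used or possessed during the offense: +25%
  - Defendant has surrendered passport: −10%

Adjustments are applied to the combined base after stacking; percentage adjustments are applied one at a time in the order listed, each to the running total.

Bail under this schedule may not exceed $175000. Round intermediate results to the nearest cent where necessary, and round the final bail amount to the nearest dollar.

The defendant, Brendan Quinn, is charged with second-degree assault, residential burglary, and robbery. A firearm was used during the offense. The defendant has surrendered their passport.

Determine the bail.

$100125

Base amounts from the schedule: second-degree assault $78700; residential burglary $55500; robbery $79000.
Stacking rule: highest base plus $5000 per additional charge. Highest is robbery at $79000; 2 additional charges → +$10000. Combined base = $89000.
Firearm was used or possessed during the offense (+25%): $89000 × 1.25 = $111250.
Defendant has surrendered passport (−10%): $111250 × 0.9 = $100125.
$100125 is within the $175000 maximum.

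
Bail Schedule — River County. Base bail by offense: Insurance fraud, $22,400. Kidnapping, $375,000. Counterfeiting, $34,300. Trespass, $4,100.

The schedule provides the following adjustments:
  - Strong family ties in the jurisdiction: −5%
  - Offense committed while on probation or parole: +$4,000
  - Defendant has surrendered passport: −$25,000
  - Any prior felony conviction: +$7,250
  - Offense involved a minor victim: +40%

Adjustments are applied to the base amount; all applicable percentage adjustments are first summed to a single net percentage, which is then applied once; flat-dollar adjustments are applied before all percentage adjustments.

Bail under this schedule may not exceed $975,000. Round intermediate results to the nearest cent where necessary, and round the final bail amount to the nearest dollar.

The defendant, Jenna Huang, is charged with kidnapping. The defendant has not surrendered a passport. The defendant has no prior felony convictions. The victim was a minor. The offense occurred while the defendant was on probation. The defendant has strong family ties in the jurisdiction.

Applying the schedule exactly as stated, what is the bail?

$511,650

Base amounts from the schedule: kidnapping $375,000.
Single charge. Combined base = $375,000.
Offense committed while on probation or parole (+$4,000 flat): $375,000 + $4,000 = $379,000.
Net percentage adjustment: −5% +40% = +35%. $379,000 × 1.35 = $511,650.
$511,650 is within the $975,000 maximum.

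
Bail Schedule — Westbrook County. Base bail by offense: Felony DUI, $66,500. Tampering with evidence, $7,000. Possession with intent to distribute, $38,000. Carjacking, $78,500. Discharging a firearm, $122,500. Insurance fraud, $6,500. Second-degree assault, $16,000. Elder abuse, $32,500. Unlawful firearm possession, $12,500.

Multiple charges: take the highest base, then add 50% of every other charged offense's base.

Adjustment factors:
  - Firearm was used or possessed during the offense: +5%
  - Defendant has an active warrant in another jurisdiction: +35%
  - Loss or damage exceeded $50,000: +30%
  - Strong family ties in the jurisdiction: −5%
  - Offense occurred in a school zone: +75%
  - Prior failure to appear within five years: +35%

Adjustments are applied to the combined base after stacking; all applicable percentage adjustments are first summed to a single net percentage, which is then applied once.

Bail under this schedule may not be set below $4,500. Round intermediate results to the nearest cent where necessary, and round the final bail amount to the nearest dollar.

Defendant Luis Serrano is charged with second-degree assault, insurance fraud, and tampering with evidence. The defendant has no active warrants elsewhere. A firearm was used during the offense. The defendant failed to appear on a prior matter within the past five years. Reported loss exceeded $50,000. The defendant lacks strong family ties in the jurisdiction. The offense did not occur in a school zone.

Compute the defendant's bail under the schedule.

Base amounts from the schedule: second-degree assault $16,000; insurance fraud $6,500; tampering with evidence $7,000.
Stacking rule: highest base plus 50% of each additional charge. Highest is second-degree assault at $16,000. Additional: $6,500 × 50% = $3,250; $7,000 × 50% = $3,500. Combined base = $16,000 + $6,750 = $22,750.
Net percentage adjustment: +5% +30% +35% = +70%. $22,750 × 1.7 = $38,675.
$38,675 is at or above the $4,500 minimum.

$38,675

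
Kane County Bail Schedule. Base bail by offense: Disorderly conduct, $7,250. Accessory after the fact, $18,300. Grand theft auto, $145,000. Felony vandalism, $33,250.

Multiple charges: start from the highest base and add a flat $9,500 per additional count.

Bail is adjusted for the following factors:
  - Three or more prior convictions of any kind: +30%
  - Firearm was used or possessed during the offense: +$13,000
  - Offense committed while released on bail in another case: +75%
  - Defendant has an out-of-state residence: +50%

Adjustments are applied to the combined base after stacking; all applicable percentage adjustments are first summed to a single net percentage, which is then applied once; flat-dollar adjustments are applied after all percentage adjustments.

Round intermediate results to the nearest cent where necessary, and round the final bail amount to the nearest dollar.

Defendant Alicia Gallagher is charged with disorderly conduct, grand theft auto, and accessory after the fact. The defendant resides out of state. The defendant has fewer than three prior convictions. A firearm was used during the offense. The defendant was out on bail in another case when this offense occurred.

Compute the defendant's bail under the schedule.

Base amounts from the schedule: disorderly conduct $7,250; grand theft auto $145,000; accessory after the fact $18,300.
Stacking rule: highest base plus $9,500 per additional charge. Highest is grand theft auto at $145,000; 2 additional charges → +$19,000. Combined base = $164,000.
Net percentage adjustment: +75% +50% = +125%. $164,000 × 2.25 = $369,000.
Firearm was used or possessed during the offense (+$13,000 flat): $369,000 + $13,000 = $382,000.

$382,000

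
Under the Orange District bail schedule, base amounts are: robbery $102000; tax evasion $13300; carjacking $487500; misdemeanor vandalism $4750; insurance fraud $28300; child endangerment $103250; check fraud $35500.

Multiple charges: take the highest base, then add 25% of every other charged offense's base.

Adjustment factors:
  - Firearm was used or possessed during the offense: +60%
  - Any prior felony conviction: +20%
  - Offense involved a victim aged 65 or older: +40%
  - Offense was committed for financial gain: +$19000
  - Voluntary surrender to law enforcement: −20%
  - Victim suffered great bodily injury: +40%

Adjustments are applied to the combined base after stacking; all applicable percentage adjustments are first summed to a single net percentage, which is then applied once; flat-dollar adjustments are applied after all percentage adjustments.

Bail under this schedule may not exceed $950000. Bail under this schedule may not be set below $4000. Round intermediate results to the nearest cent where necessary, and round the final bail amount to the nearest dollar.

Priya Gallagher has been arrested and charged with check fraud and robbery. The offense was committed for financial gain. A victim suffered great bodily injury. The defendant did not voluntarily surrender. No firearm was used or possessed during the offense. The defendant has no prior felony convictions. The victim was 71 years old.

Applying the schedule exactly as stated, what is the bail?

$218575

Base amounts from the schedule: check fraud $35500; robbery $102000.
Stacking rule: highest base plus 25% of each additional charge. Highest is robbery at $102000. Additional: $35500 × 25% = $8875. Combined base = $102000 + $8875 = $110875.
Net percentage adjustment: +40% +40% = +80%. $110875 × 1.8 = $199575.
Offense was committed for financial gain (+$19000 flat): $199575 + $19000 = $218575.
$218575 is within the $950000 maximum.
$218575 is at or above the $4000 minimum.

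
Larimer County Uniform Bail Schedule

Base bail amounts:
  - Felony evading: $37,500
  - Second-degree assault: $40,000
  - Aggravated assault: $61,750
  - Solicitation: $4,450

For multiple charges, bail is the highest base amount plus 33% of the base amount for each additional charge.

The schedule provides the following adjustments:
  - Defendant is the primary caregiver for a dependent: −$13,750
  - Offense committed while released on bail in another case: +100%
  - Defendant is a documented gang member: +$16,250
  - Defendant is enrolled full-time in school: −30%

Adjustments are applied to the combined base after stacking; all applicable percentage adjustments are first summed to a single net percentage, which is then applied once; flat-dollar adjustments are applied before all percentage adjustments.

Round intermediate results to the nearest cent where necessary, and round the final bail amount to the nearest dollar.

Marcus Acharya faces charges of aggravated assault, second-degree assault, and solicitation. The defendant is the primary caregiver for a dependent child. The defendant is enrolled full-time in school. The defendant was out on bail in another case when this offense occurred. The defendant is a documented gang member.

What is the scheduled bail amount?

$134,161

Base amounts from the schedule: aggravated assault $61,750; second-degree assault $40,000; solicitation $4,450.
Stacking rule: highest base plus 33% of each additional charge. Highest is aggravated assault at $61,750. Additional: $40,000 × 33% = $13,200; $4,450 × 33% = $1,468.50. Combined base = $61,750 + $14,668.50 = $76,418.50.
Defendant is the primary caregiver for a dependent (−$13,750 flat): $76,418.50 − $13,750 = $62,668.50.
Defendant is a documented gang member (+$16,250 flat): $62,668.50 + $16,250 = $78,918.50.
Net percentage adjustment: +100% −30% = +70%. $78,918.50 × 1.7 = $134,161.45.
Rounded to the nearest dollar: $134,161.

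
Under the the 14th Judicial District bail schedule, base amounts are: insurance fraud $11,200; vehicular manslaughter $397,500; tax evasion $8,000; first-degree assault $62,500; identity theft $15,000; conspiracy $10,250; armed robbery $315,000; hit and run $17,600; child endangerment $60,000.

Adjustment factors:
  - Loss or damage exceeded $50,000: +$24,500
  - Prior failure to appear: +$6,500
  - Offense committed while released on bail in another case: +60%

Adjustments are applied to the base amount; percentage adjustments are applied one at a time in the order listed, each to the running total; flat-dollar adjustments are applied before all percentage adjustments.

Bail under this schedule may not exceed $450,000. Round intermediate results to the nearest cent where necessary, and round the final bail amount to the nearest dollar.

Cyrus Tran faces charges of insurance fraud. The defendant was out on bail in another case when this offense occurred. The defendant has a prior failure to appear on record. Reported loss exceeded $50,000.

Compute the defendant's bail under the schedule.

$67,520

Base amounts from the schedule: insurance fraud $11,200.
Single charge. Combined base = $11,200.
Loss or damage exceeded $50,000 (+$24,500 flat): $11,200 + $24,500 = $35,700.
Prior failure to appear (+$6,500 flat): $35,700 + $6,500 = $42,200.
Offense committed while released on bail in another case (+60%): $42,200 × 1.6 = $67,520.
$67,520 is within the $450,000 maximum.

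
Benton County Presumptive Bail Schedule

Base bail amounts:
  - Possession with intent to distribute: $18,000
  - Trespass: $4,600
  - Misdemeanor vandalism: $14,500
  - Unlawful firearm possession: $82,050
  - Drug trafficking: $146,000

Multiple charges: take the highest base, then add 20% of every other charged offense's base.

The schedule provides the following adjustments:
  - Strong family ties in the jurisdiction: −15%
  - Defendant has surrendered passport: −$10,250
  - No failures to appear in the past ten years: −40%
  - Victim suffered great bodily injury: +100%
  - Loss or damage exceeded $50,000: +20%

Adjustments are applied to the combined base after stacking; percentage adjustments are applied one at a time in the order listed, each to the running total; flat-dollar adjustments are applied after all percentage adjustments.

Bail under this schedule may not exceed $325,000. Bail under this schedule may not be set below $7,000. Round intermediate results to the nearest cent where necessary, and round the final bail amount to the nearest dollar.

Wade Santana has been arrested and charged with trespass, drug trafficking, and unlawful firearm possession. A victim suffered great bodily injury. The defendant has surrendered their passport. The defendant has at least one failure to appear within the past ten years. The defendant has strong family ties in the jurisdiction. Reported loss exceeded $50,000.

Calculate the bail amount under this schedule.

Base amounts from the schedule: trespass $4,600; drug trafficking $146,000; unlawful firearm possession $82,050.
Stacking rule: highest base plus 20% of each additional charge. Highest is drug trafficking at $146,000. Additional: $4,600 × 20% = $920; $82,050 × 20% = $16,410. Combined base = $146,000 + $17,330 = $163,330.
Strong family ties in the jurisdiction (−15%): $163,330 × 0.85 = $138,830.50.
Victim suffered great bodily injury (+100%): $138,830.50 × 2 = $277,661.
Loss or damage exceeded $50,000 (+20%): $277,661 × 1.2 = $333,193.20.
Defendant has surrendered passport (−$10,250 flat): $333,193.20 − $10,250 = $322,943.20.
$322,943.20 is within the $325,000 maximum.
$322,943.20 is at or above the $7,000 minimum.
Rounded to the nearest dollar: $322,943.

$322,943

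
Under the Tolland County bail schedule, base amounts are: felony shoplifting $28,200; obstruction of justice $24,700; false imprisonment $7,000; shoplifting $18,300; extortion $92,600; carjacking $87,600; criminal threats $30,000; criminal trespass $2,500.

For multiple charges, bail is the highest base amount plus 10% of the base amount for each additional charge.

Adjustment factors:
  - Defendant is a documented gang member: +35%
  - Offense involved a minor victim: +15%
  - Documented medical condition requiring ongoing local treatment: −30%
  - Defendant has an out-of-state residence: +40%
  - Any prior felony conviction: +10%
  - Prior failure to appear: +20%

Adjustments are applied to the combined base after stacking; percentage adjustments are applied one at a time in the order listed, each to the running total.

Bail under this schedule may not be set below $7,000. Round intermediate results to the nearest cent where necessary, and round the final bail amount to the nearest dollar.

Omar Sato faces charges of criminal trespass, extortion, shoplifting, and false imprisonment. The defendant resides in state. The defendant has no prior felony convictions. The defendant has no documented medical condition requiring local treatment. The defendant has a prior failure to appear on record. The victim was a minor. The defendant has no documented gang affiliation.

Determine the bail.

Base amounts from the schedule: criminal trespass $2,500; extortion $92,600; shoplifting $18,300; false imprisonment $7,000.
Stacking rule: highest base plus 10% of each additional charge. Highest is extortion at $92,600. Additional: $2,500 × 10% = $250; $18,300 × 10% = $1,830; $7,000 × 10% = $700. Combined base = $92,600 + $2,780 = $95,380.
Offense involved a minor victim (+15%): $95,380 × 1.15 = $109,687.
Prior failure to appear (+20%): $109,687 × 1.2 = $131,624.40.
$131,624.40 is at or above the $7,000 minimum.
Rounded to the nearest dollar: $131,624.

$131,624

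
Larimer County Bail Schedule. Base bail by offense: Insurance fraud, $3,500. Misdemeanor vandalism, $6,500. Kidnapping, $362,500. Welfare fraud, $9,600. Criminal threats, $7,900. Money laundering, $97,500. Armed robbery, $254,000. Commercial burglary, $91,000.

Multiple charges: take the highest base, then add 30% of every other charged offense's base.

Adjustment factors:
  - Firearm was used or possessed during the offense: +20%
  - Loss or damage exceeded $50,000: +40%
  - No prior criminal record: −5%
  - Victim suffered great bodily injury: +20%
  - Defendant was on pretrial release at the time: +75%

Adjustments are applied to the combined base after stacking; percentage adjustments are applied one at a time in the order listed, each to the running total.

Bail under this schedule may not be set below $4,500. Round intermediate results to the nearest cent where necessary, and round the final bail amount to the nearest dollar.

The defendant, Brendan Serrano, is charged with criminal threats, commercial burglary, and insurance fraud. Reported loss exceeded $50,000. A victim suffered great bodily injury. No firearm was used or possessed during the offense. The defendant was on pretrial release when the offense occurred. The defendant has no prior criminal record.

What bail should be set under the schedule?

Base amounts from the schedule: criminal threats $7,900; commercial burglary $91,000; insurance fraud $3,500.
Stacking rule: highest base plus 30% of each additional charge. Highest is commercial burglary at $91,000. Additional: $7,900 × 30% = $2,370; $3,500 × 30% = $1,050. Combined base = $91,000 + $3,420 = $94,420.
Loss or damage exceeded $50,000 (+40%): $94,420 × 1.4 = $132,188.
No prior criminal record (−5%): $132,188 × 0.95 = $125,578.60.
Victim suffered great bodily injury (+20%): $125,578.60 × 1.2 = $150,694.32.
Defendant was on pretrial release at the time (+75%): $150,694.32 × 1.75 = $263,715.06.
$263,715.06 is at or above the $4,500 minimum.
Rounded to the nearest dollar: $263,715.

$263,715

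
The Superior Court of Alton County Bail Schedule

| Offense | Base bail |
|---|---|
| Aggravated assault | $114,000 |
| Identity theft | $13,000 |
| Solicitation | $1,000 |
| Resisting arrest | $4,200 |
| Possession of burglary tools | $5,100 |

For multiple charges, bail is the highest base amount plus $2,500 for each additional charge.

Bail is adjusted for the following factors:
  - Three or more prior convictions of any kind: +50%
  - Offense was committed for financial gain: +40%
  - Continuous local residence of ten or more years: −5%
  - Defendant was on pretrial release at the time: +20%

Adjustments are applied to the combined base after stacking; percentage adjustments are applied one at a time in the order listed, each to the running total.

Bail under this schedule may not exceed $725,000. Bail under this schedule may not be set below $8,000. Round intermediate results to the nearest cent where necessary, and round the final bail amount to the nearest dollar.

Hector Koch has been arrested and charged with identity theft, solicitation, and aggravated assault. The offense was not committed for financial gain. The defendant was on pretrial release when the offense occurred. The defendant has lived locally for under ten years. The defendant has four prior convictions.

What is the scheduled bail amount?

Base amounts from the schedule: identity theft $13,000; solicitation $1,000; aggravated assault $114,000.
Stacking rule: highest base plus $2,500 per additional charge. Highest is aggravated assault at $114,000; 2 additional charges → +$5,000. Combined base = $119,000.
Three or more prior convictions of any kind (+50%): $119,000 × 1.5 = $178,500.
Defendant was on pretrial release at the time (+20%): $178,500 × 1.2 = $214,200.
$214,200 is within the $725,000 maximum.
$214,200 is at or above the $8,000 minimum.

$214,200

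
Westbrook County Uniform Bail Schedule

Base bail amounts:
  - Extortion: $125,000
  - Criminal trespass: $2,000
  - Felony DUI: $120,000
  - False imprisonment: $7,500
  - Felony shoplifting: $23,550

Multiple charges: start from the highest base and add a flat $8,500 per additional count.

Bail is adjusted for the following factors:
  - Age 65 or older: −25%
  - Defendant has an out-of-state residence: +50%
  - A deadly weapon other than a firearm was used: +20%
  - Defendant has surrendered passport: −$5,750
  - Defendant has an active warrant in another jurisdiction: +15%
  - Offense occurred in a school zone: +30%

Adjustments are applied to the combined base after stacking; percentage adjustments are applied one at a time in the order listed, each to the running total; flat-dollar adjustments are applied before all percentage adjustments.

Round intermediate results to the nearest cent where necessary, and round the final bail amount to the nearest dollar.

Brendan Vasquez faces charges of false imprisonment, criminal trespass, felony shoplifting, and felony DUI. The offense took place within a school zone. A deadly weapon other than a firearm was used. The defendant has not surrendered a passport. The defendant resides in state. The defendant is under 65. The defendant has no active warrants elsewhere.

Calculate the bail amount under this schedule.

$226,980

Base amounts from the schedule: false imprisonment $7,500; criminal trespass $2,000; felony shoplifting $23,550; felony DUI $120,000.
Stacking rule: highest base plus $8,500 per additional charge. Highest is felony DUI at $120,000; 3 additional charges → +$25,500. Combined base = $145,500.
A deadly weapon other than a firearm was used (+20%): $145,500 × 1.2 = $174,600.
Offense occurred in a school zone (+30%): $174,600 × 1.3 = $226,980.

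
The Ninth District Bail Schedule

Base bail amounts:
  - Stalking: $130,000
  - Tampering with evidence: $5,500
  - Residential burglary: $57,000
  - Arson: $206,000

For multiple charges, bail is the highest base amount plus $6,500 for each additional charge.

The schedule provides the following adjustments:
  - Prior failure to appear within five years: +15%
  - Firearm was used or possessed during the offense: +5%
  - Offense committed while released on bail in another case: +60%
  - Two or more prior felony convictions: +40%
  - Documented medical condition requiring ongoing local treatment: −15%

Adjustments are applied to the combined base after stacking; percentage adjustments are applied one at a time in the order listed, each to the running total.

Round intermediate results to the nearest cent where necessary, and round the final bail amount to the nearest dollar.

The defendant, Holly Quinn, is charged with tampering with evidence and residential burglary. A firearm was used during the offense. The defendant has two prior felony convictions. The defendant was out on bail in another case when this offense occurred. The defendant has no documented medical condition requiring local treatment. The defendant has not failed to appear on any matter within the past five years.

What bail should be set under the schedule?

$149,352

Base amounts from the schedule: tampering with evidence $5,500; residential burglary $57,000.
Stacking rule: highest base plus $6,500 per additional charge. Highest is residential burglary at $57,000; 1 additional charge → +$6,500. Combined base = $63,500.
Firearm was used or possessed during the offense (+5%): $63,500 × 1.05 = $66,675.
Offense committed while released on bail in another case (+60%): $66,675 × 1.6 = $106,680.
Two or more prior felony convictions (+40%): $106,680 × 1.4 = $149,352.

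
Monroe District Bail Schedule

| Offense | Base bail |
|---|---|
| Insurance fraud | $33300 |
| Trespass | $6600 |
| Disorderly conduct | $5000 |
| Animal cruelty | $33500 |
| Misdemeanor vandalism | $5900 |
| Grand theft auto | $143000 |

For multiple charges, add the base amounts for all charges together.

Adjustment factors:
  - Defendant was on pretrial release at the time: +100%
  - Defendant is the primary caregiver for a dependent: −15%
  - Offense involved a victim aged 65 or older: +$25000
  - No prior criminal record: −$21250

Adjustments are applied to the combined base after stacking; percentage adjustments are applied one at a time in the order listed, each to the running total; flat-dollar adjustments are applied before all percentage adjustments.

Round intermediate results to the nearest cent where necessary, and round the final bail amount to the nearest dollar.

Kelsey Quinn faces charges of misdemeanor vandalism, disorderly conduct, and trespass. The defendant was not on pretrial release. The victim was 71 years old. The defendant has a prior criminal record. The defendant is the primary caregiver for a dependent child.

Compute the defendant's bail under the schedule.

$36125

Base amounts from the schedule: misdemeanor vandalism $5900; disorderly conduct $5000; trespass $6600.
Stacking rule: sum of all bases. $5900 + $5000 + $6600 = $17500.
Offense involved a victim aged 65 or older (+$25000 flat): $17500 + $25000 = $42500.
Defendant is the primary caregiver for a dependent (−15%): $42500 × 0.85 = $36125.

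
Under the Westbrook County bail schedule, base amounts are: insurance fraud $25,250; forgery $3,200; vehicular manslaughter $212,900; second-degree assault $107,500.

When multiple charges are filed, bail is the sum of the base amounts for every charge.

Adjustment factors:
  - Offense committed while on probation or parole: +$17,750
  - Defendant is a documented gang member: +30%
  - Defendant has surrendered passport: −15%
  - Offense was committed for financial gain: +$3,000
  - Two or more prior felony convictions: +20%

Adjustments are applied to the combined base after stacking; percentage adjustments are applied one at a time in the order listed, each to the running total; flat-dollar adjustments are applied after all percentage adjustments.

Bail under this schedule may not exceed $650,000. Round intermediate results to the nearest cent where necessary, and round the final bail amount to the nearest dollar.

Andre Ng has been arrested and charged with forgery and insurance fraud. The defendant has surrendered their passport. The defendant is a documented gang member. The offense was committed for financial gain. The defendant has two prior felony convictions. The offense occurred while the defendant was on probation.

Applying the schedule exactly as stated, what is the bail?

Base amounts from the schedule: forgery $3,200; insurance fraud $25,250.
Stacking rule: sum of all bases. $3,200 + $25,250 = $28,450.
Defendant is a documented gang member (+30%): $28,450 × 1.3 = $36,985.
Defendant has surrendered passport (−15%): $36,985 × 0.85 = $31,437.25.
Two or more prior felony convictions (+20%): $31,437.25 × 1.2 = $37,724.70.
Offense committed while on probation or parole (+$17,750 flat): $37,724.70 + $17,750 = $55,474.70.
Offense was committed for financial gain (+$3,000 flat): $55,474.70 + $3,000 = $58,474.70.
$58,474.70 is within the $650,000 maximum.
Rounded to the nearest dollar: $58,475.

$58,475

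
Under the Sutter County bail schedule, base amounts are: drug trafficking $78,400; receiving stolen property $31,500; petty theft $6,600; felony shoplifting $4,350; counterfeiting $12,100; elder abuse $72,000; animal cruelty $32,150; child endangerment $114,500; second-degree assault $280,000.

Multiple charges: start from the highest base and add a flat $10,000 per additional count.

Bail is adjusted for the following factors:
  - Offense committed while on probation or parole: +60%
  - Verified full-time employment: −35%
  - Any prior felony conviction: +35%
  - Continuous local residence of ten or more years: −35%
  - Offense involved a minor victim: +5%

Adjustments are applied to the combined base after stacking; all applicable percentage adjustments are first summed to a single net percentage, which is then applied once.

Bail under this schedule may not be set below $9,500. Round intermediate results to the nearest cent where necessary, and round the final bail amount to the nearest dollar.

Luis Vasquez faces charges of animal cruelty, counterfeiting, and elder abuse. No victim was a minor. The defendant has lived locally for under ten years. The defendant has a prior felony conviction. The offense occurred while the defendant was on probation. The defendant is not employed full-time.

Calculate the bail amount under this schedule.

Base amounts from the schedule: animal cruelty $32,150; counterfeiting $12,100; elder abuse $72,000.
Stacking rule: highest base plus $10,000 per additional charge. Highest is elder abuse at $72,000; 2 additional charges → +$20,000. Combined base = $92,000.
Net percentage adjustment: +60% +35% = +95%. $92,000 × 1.95 = $179,400.
$179,400 is at or above the $9,500 minimum.

$179,400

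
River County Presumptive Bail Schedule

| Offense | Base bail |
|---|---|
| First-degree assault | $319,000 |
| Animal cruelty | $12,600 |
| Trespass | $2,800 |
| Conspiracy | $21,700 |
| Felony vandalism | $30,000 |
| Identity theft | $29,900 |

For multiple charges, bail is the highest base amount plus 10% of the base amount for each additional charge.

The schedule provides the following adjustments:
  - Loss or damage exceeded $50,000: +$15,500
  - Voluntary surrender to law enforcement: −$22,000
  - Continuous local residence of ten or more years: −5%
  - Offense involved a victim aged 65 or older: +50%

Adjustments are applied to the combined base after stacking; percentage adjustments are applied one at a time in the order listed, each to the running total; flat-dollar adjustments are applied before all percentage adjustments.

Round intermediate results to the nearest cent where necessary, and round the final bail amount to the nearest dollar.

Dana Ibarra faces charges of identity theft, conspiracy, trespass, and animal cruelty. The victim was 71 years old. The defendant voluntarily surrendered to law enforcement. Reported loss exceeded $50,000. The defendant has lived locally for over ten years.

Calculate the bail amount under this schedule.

$38,632

Base amounts from the schedule: identity theft $29,900; conspiracy $21,700; trespass $2,800; animal cruelty $12,600.
Stacking rule: highest base plus 10% of each additional charge. Highest is identity theft at $29,900. Additional: $21,700 × 10% = $2,170; $2,800 × 10% = $280; $12,600 × 10% = $1,260. Combined base = $29,900 + $3,710 = $33,610.
Loss or damage exceeded $50,000 (+$15,500 flat): $33,610 + $15,500 = $49,110.
Voluntary surrender to law enforcement (−$22,000 flat): $49,110 − $22,000 = $27,110.
Continuous local residence of ten or more years (−5%): $27,110 × 0.95 = $25,754.50.
Offense involved a victim aged 65 or older (+50%): $25,754.50 × 1.5 = $38,631.75.
Rounded to the nearest dollar: $38,632.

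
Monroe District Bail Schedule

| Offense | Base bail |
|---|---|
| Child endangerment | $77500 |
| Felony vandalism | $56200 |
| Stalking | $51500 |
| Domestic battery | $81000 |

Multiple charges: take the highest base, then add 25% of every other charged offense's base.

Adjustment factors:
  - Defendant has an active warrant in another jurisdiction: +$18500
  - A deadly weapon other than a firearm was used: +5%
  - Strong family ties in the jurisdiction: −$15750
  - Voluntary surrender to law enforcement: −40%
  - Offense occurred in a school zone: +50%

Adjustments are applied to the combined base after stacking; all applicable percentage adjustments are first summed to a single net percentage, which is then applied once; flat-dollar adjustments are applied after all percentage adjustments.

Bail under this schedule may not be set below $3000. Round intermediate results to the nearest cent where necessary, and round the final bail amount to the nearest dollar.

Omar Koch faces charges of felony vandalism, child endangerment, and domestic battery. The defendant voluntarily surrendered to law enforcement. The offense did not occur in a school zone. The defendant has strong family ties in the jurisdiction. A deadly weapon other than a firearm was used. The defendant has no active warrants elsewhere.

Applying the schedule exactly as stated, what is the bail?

Base amounts from the schedule: felony vandalism $56200; child endangerment $77500; domestic battery $81000.
Stacking rule: highest base plus 25% of each additional charge. Highest is domestic battery at $81000. Additional: $56200 × 25% = $14050; $77500 × 25% = $19375. Combined base = $81000 + $33425 = $114425.
Net percentage adjustment: +5% −40% = −35%. $114425 × 0.65 = $74376.25.
Strong family ties in the jurisdiction (−$15750 flat): $74376.25 − $15750 = $58626.25.
$58626.25 is at or above the $3000 minimum.
Rounded to the nearest dollar: $58626.

$58626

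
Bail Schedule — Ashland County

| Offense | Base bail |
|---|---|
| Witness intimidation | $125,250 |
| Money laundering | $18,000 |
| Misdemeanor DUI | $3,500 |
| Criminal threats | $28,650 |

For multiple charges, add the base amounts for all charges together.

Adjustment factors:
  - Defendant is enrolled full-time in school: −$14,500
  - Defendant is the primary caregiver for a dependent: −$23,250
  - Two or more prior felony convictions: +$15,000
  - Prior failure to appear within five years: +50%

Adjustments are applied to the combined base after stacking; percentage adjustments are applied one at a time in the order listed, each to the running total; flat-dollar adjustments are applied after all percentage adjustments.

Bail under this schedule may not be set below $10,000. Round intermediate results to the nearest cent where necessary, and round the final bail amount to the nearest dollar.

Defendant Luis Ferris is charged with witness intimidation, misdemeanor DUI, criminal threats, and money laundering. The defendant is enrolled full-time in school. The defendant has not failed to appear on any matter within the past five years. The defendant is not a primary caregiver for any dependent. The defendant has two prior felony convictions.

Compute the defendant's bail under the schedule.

$175,900

Base amounts from the schedule: witness intimidation $125,250; misdemeanor DUI $3,500; criminal threats $28,650; money laundering $18,000.
Stacking rule: sum of all bases. $125,250 + $3,500 + $28,650 + $18,000 = $175,400.
Defendant is enrolled full-time in school (−$14,500 flat): $175,400 − $14,500 = $160,900.
Two or more prior felony convictions (+$15,000 flat): $160,900 + $15,000 = $175,900.
$175,900 is at or above the $10,000 minimum.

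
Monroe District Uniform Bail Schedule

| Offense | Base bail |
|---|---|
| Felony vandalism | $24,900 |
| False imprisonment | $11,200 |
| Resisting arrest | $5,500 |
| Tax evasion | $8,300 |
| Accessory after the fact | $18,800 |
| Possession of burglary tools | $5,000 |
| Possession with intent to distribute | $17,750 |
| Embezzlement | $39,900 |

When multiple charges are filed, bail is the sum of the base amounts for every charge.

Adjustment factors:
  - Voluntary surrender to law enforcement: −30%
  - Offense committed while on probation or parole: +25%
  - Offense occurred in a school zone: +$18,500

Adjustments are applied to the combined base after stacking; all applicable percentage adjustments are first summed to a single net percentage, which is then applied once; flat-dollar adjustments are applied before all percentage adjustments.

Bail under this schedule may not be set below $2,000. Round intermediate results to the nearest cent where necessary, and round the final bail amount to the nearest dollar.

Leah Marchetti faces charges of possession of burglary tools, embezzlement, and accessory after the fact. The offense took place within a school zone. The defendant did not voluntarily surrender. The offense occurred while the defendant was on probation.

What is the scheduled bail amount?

$102,750

Base amounts from the schedule: possession of burglary tools $5,000; embezzlement $39,900; accessory after the fact $18,800.
Stacking rule: sum of all bases. $5,000 + $39,900 + $18,800 = $63,700.
Offense occurred in a school zone (+$18,500 flat): $63,700 + $18,500 = $82,200.
Offense committed while on probation or parole (+25%): $82,200 × 1.25 = $102,750.
$102,750 is at or above the $2,000 minimum.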